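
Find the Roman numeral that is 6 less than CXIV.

CXIV = 114
114 - 6 = 108

CVIII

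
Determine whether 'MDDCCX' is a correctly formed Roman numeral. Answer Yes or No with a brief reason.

'MDDCCX': D should not appear more than once

No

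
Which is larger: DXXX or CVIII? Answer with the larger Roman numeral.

DXXX = 530
CVIII = 108
530 is larger

DXXX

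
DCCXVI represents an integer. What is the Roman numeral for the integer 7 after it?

DCCXVI = 716
716 + 7 = 723

DCCXXIII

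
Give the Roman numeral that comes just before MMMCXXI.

MMMCXXI = 3121; previous is 3120

MMMCXX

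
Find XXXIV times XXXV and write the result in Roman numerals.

XXXIV = 34
XXXV = 35
34 × 35 = 1190

MCXC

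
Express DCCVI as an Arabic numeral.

DCCVI: D=500, C=100, C=100, V=5, I=1
500 + 100 + 100 + 5 + 1 = 706

706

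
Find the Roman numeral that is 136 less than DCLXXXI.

DCLXXXI = 681
681 - 136 = 545

DXLV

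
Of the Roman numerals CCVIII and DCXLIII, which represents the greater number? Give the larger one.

CCVIII = 208
DCXLIII = 643
643 is larger

DCXLIII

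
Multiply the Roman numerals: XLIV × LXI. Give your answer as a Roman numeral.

XLIV = 44
LXI = 61
44 × 61 = 2684

MMDCLXXXIV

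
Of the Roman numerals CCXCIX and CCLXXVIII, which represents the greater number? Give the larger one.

CCXCIX = 299
CCLXXVIII = 278
299 is larger

CCXCIX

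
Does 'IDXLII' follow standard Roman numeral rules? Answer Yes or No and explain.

'IDXLII': Invalid subtractive combination: ID

No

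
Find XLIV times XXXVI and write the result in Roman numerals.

XLIV = 44
XXXVI = 36
44 × 36 = 1584

MDLXXXIV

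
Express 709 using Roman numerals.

Convert 709 to Roman numerals:
  709 contains 1×500 (D)
  209 contains 2×100 (CC)
  9 contains 1×9 (IX)

DCCIX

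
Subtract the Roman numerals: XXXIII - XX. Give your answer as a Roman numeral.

XXXIII = 33
XX = 20
33 - 20 = 13

XIII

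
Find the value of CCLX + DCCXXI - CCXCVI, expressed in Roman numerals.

CCLX = 260, DCCXXI = 721, CCXCVI = 296
260 + 721 = 981
981 - 296 = 685

DCLXXXV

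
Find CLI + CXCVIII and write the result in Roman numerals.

CLI = 151
CXCVIII = 198
151 + 198 = 349

CCCXLIX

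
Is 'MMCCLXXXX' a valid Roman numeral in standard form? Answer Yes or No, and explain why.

'MMCCLXXXX': More than 3 consecutive X's

No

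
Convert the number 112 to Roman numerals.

Convert 112 to Roman numerals:
  112 contains 1×100 (C)
  12 contains 1×10 (X)
  2 contains 2×1 (II)

CXII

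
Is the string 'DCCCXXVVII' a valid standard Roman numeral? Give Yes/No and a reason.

'DCCCXXVVII': V should not appear more than once

No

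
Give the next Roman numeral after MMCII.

MMCII = 2102; next is 2103

MMCIII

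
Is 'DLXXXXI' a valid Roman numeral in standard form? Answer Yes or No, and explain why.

'DLXXXXI': More than 3 consecutive X's

No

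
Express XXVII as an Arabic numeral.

XXVII: X=10, X=10, V=5, I=1, I=1
10 + 10 + 5 + 1 + 1 = 27

27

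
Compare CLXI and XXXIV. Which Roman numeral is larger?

CLXI = 161
XXXIV = 34
161 is larger

CLXI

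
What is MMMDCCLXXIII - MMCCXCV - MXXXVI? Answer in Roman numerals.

MMMDCCLXXIII = 3773, MMCCXCV = 2295, MXXXVI = 1036
3773 - 2295 = 1478
1478 - 1036 = 442

CDXLII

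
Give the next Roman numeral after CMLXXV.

CMLXXV = 975; next is 976

CMLXXVI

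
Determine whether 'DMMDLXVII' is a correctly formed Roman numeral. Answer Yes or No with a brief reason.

'DMMDLXVII': D should not appear more than once

No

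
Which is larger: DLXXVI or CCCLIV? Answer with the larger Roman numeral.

DLXXVI = 576
CCCLIV = 354
576 is larger

DLXXVI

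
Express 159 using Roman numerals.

Convert 159 to Roman numerals:
  159 contains 1×100 (C)
  59 contains 1×50 (L)
  9 contains 1×9 (IX)

CLIX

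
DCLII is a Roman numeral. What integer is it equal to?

DCLII: D=500, C=100, L=50, I=1, I=1
500 + 100 + 50 + 1 + 1 = 652

652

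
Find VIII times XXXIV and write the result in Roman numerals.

VIII = 8
XXXIV = 34
8 × 34 = 272

CCLXXII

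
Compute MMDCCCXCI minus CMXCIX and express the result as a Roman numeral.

MMDCCCXCI = 2891
CMXCIX = 999
2891 - 999 = 1892

MDCCCXCII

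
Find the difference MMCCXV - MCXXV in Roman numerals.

MMCCXV = 2215
MCXXV = 1125
2215 - 1125 = 1090

MXC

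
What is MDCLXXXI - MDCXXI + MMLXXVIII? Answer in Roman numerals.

MDCLXXXI = 1681, MDCXXI = 1621, MMLXXVIII = 2078
1681 - 1621 = 60
60 + 2078 = 2138

MMCXXXVIII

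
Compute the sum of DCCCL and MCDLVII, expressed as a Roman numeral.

DCCCL = 850
MCDLVII = 1457
850 + 1457 = 2307

MMCCCVII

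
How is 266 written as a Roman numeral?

Convert 266 to Roman numerals:
  266 contains 2×100 (CC)
  66 contains 1×50 (L)
  16 contains 1×10 (X)
  6 contains 1×5 (V)
  1 contains 1×1 (I)

CCLXVI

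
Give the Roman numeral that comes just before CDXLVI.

CDXLVI = 446; previous is 445

CDXLV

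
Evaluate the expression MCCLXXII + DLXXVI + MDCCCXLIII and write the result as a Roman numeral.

MCCLXXII = 1272, DLXXVI = 576, MDCCCXLIII = 1843
1272 + 576 = 1848
1848 + 1843 = 3691

MMMDCXCI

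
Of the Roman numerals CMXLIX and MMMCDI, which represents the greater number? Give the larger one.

CMXLIX = 949
MMMCDI = 3401
3401 is larger

MMMCDI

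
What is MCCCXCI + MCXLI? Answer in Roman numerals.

MCCCXCI = 1391
MCXLI = 1141
1391 + 1141 = 2532

MMDXXXII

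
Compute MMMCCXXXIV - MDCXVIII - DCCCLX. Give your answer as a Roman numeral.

MMMCCXXXIV = 3234, MDCXVIII = 1618, DCCCLX = 860
3234 - 1618 = 1616
1616 - 860 = 756

DCCLVI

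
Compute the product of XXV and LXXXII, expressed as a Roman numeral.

XXV = 25
LXXXII = 82
25 × 82 = 2050

MML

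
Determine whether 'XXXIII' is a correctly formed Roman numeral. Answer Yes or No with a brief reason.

'XXXIII': Check the rules: uses only the symbols I, V, X, L, C, D, M; no symbol is repeated more than three times in a row; V, L and D each appear at most once; no smaller symbol precedes a larger one (values never increase from left to right). Value: X (10) + X (10) + X (10) + I (1) + I (1) + I (1) = 33. So it is a valid standard Roman numeral.

Yes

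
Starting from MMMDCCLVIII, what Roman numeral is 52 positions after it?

MMMDCCLVIII = 3758
3758 + 52 = 3810

MMMDCCCX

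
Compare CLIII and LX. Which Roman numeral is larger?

CLIII = 153
LX = 60
153 is larger

CLIII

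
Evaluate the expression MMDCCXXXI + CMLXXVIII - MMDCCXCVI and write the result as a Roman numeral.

MMDCCXXXI = 2731, CMLXXVIII = 978, MMDCCXCVI = 2796
2731 + 978 = 3709
3709 - 2796 = 913

CMXIII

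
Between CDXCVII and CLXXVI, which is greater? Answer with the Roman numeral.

CDXCVII = 497
CLXXVI = 176
497 is larger

CDXCVII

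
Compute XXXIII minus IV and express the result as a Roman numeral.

XXXIII = 33
IV = 4
33 - 4 = 29

XXIX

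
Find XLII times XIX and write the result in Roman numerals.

XLII = 42
XIX = 19
42 × 19 = 798

DCCXCVIII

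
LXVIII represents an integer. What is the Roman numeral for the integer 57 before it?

LXVIII = 68
68 - 57 = 11

XI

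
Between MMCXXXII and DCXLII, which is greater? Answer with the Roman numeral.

MMCXXXII = 2132
DCXLII = 642
2132 is larger

MMCXXXII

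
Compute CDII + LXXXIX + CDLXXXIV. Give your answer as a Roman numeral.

CDII = 402, LXXXIX = 89, CDLXXXIV = 484
402 + 89 = 491
491 + 484 = 975

CMLXXV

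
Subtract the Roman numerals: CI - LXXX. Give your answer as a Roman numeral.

CI = 101
LXXX = 80
101 - 80 = 21

XXI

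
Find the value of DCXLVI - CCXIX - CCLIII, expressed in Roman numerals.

DCXLVI = 646, CCXIX = 219, CCLIII = 253
646 - 219 = 427
427 - 253 = 174

CLXXIV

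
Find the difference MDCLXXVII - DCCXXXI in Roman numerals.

MDCLXXVII = 1677
DCCXXXI = 731
1677 - 731 = 946

CMXLVI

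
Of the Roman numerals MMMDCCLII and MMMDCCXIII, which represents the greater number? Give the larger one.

MMMDCCLII = 3752
MMMDCCXIII = 3713
3752 is larger

MMMDCCLII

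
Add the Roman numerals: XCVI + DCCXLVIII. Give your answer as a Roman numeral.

XCVI = 96
DCCXLVIII = 748
96 + 748 = 844

DCCCXLIV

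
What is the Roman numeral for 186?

Convert 186 to Roman numerals:
  186 contains 1×100 (C)
  86 contains 1×50 (L)
  36 contains 3×10 (XXX)
  6 contains 1×5 (V)
  1 contains 1×1 (I)

CLXXXVI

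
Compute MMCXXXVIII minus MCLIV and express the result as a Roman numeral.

MMCXXXVIII = 2138
MCLIV = 1154
2138 - 1154 = 984

CMLXXXIV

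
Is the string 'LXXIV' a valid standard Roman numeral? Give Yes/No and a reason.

'LXXIV': Check the rules: uses only the symbols I, V, X, L, C, D, M; no symbol is repeated more than three times in a row; V, L and D each appear at most once; the only place a smaller symbol precedes a larger one is the allowed subtractive pair IV, the symbol right after such a pair (if any) is smaller than the pair's first symbol, and otherwise the values never increase from left to right. Value: L (50) + X (10) + X (10) + IV (4) = 74. So it is a valid standard Roman numeral.

Yes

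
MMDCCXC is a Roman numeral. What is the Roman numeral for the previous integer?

MMDCCXC = 2790, so the previous integer is 2790 - 1 = 2789

MMDCCLXXXIX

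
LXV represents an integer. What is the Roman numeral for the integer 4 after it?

LXV = 65
65 + 4 = 69

LXIX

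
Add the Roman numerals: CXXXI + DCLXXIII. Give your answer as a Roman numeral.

CXXXI = 131
DCLXXIII = 673
131 + 673 = 804

DCCCIV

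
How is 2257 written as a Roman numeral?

Convert 2257 to Roman numerals:
  2257 contains 2×1000 (MM)
  257 contains 2×100 (CC)
  57 contains 1×50 (L)
  7 contains 1×5 (V)
  2 contains 2×1 (II)

MMCCLVII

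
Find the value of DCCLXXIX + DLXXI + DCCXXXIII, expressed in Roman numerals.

DCCLXXIX = 779, DLXXI = 571, DCCXXXIII = 733
779 + 571 = 1350
1350 + 733 = 2083

MMLXXXIII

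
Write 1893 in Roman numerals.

Convert 1893 to Roman numerals:
  1893 contains 1×1000 (M)
  893 contains 1×500 (D)
  393 contains 3×100 (CCC)
  93 contains 1×90 (XC)
  3 contains 3×1 (III)

MDCCCXCIII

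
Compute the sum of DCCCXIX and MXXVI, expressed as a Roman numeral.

DCCCXIX = 819
MXXVI = 1026
819 + 1026 = 1845

MDCCCXLV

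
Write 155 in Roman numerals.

Convert 155 to Roman numerals:
  155 contains 1×100 (C)
  55 contains 1×50 (L)
  5 contains 1×5 (V)

CLV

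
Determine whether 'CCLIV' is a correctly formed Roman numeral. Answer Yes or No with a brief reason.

'CCLIV': Check the rules: uses only the symbols I, V, X, L, C, D, M; no symbol is repeated more than three times in a row; V, L and D each appear at most once; the only place a smaller symbol precedes a larger one is the allowed subtractive pair IV, the symbol right after such a pair (if any) is smaller than the pair's first symbol, and otherwise the values never increase from left to right. Value: C (100) + C (100) + L (50) + IV (4) = 254. So it is a valid standard Roman numeral.

Yes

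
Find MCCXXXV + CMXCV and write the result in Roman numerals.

MCCXXXV = 1235
CMXCV = 995
1235 + 995 = 2230

MMCCXXX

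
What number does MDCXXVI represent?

MDCXXVI: M=1000, D=500, C=100, X=10, X=10, V=5, I=1
1000 + 500 + 100 + 10 + 10 + 5 + 1 = 1626

1626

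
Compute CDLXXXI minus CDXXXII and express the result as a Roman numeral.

CDLXXXI = 481
CDXXXII = 432
481 - 432 = 49

XLIX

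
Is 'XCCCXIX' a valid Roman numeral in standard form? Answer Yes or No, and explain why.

'XCCCXIX': X (position 1) comes before the larger symbol C (position 3) without being directly in front of it as a subtractive pair; apart from IV, IX, XL, XC, CD and CM, symbols must go from largest to smallest

No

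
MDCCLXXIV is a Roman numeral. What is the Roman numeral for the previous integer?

MDCCLXXIV = 1774, so the previous integer is 1774 - 1 = 1773

MDCCLXXIII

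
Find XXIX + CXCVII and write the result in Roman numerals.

XXIX = 29
CXCVII = 197
29 + 197 = 226

CCXXVI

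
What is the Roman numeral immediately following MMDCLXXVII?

MMDCLXXVII = 2677; next is 2678

MMDCLXXVIII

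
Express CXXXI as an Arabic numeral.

CXXXI: C=100, X=10, X=10, X=10, I=1
100 + 10 + 10 + 10 + 1 = 131

131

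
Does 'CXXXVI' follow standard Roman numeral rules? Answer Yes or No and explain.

'CXXXVI': Check the rules: uses only the symbols I, V, X, L, C, D, M; no symbol is repeated more than three times in a row; V, L and D each appear at most once; no smaller symbol precedes a larger one (values never increase from left to right). Value: C (100) + X (10) + X (10) + X (10) + V (5) + I (1) = 136. So it is a valid standard Roman numeral.

Yes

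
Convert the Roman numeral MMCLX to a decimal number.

MMCLX: M=1000, M=1000, C=100, L=50, X=10
1000 + 1000 + 100 + 50 + 10 = 2160

2160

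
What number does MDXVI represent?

MDXVI: M=1000, D=500, X=10, V=5, I=1
1000 + 500 + 10 + 5 + 1 = 1516

1516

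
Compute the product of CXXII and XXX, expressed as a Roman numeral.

CXXII = 122
XXX = 30
122 × 30 = 3660

MMMDCLX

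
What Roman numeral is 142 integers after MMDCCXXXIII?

MMDCCXXXIII = 2733
2733 + 142 = 2875

MMDCCCLXXV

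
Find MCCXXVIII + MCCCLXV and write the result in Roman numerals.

MCCXXVIII = 1228
MCCCLXV = 1365
1228 + 1365 = 2593

MMDXCIII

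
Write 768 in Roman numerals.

Convert 768 to Roman numerals:
  768 contains 1×500 (D)
  268 contains 2×100 (CC)
  68 contains 1×50 (L)
  18 contains 1×10 (X)
  8 contains 1×5 (V)
  3 contains 3×1 (III)

DCCLXVIII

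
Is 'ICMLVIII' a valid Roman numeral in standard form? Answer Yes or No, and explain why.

'ICMLVIII': Invalid subtractive combination: IC

No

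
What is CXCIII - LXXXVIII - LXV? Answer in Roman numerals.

CXCIII = 193, LXXXVIII = 88, LXV = 65
193 - 88 = 105
105 - 65 = 40

XL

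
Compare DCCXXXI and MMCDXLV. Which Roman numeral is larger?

DCCXXXI = 731
MMCDXLV = 2445
2445 is larger

MMCDXLV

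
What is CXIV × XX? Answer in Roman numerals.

CXIV = 114
XX = 20
114 × 20 = 2280

MMCCLXXX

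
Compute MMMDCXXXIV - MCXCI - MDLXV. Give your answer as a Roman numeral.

MMMDCXXXIV = 3634, MCXCI = 1191, MDLXV = 1565
3634 - 1191 = 2443
2443 - 1565 = 878

DCCCLXXVIII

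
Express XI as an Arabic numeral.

XI: X=10, I=1
10 + 1 = 11

11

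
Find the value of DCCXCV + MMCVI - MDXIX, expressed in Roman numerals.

DCCXCV = 795, MMCVI = 2106, MDXIX = 1519
795 + 2106 = 2901
2901 - 1519 = 1382

MCCCLXXXII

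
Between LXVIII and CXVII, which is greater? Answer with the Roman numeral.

LXVIII = 68
CXVII = 117
117 is larger

CXVII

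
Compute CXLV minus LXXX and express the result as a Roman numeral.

CXLV = 145
LXXX = 80
145 - 80 = 65

LXV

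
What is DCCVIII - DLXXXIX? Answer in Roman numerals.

DCCVIII = 708
DLXXXIX = 589
708 - 589 = 119

CXIX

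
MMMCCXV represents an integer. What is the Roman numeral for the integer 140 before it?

MMMCCXV = 3215
3215 - 140 = 3075

MMMLXXV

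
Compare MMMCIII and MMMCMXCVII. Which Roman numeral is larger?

MMMCIII = 3103
MMMCMXCVII = 3997
3997 is larger

MMMCMXCVII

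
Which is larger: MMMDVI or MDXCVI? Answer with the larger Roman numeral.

MMMDVI = 3506
MDXCVI = 1596
3506 is larger

MMMDVI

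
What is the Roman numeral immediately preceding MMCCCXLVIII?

MMCCCXLVIII = 2348, so the previous integer is 2348 - 1 = 2347

MMCCCXLVII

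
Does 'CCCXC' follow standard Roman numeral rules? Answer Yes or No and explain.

'CCCXC': Check the rules: uses only the symbols I, V, X, L, C, D, M; no symbol is repeated more than three times in a row; V, L and D each appear at most once; the only place a smaller symbol precedes a larger one is the allowed subtractive pair XC, the symbol right after such a pair (if any) is smaller than the pair's first symbol, and otherwise the values never increase from left to right. Value: C (100) + C (100) + C (100) + XC (90) = 390. So it is a valid standard Roman numeral.

Yes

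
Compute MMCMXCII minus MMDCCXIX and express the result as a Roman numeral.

MMCMXCII = 2992
MMDCCXIX = 2719
2992 - 2719 = 273

CCLXXIII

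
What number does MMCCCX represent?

MMCCCX: M=1000, M=1000, C=100, C=100, C=100, X=10
1000 + 1000 + 100 + 100 + 100 + 10 = 2310

2310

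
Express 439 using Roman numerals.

Convert 439 to Roman numerals:
  439 contains 1×400 (CD)
  39 contains 3×10 (XXX)
  9 contains 1×9 (IX)

CDXXXIX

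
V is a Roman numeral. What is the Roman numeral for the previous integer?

V = 5, so the previous integer is 5 - 1 = 4

IV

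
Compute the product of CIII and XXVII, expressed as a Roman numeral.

CIII = 103
XXVII = 27
103 × 27 = 2781

MMDCCLXXXI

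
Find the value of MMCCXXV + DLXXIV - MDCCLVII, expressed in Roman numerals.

MMCCXXV = 2225, DLXXIV = 574, MDCCLVII = 1757
2225 + 574 = 2799
2799 - 1757 = 1042

MXLII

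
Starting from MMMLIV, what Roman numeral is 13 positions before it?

MMMLIV = 3054
3054 - 13 = 3041

MMMXLI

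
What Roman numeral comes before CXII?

CXII = 112; previous is 111

CXI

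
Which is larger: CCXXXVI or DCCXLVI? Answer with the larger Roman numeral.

CCXXXVI = 236
DCCXLVI = 746
746 is larger

DCCXLVI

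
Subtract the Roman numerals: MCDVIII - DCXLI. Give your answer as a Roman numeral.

MCDVIII = 1408
DCXLI = 641
1408 - 641 = 767

DCCLXVII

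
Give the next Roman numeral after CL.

CL = 150; next is 151

CLI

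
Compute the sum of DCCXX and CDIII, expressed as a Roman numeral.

DCCXX = 720
CDIII = 403
720 + 403 = 1123

MCXXIII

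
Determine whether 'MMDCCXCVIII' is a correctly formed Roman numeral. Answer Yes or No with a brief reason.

'MMDCCXCVIII': Check the rules: uses only the symbols I, V, X, L, C, D, M; no symbol is repeated more than three times in a row; V, L and D each appear at most once; the only place a smaller symbol precedes a larger one is the allowed subtractive pair XC, the symbol right after such a pair (if any) is smaller than the pair's first symbol, and otherwise the values never increase from left to right. Value: M (1000) + M (1000) + D (500) + C (100) + C (100) + XC (90) + V (5) + I (1) + I (1) + I (1) = 2798. So it is a valid standard Roman numeral.

Yes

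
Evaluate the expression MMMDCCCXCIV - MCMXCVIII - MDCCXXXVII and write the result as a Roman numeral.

MMMDCCCXCIV = 3894, MCMXCVIII = 1998, MDCCXXXVII = 1737
3894 - 1998 = 1896
1896 - 1737 = 159

CLIX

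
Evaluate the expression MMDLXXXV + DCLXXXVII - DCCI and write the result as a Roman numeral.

MMDLXXXV = 2585, DCLXXXVII = 687, DCCI = 701
2585 + 687 = 3272
3272 - 701 = 2571

MMDLXXI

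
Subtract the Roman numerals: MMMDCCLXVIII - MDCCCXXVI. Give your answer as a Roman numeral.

MMMDCCLXVIII = 3768
MDCCCXXVI = 1826
3768 - 1826 = 1942

MCMXLII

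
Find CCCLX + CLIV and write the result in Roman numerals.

CCCLX = 360
CLIV = 154
360 + 154 = 514

DXIV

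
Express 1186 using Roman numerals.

Convert 1186 to Roman numerals:
  1186 contains 1×1000 (M)
  186 contains 1×100 (C)
  86 contains 1×50 (L)
  36 contains 3×10 (XXX)
  6 contains 1×5 (V)
  1 contains 1×1 (I)

MCLXXXVI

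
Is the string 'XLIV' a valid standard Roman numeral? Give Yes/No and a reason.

'XLIV': Check the rules: uses only the symbols I, V, X, L, C, D, M; no symbol is repeated more than three times in a row; V, L and D each appear at most once; the only places a smaller symbol precedes a larger one are the allowed subtractive pairs XL, IV, the symbol right after such a pair (if any) is smaller than the pair's first symbol, and otherwise the values never increase from left to right. Value: XL (40) + IV (4) = 44. So it is a valid standard Roman numeral.

Yes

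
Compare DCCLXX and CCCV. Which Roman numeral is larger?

DCCLXX = 770
CCCV = 305
770 is larger

DCCLXX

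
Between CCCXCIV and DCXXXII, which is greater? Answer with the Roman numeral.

CCCXCIV = 394
DCXXXII = 632
632 is larger

DCXXXII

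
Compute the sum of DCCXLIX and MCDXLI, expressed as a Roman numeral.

DCCXLIX = 749
MCDXLI = 1441
749 + 1441 = 2190

MMCXC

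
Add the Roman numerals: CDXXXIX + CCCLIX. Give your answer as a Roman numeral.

CDXXXIX = 439
CCCLIX = 359
439 + 359 = 798

DCCXCVIII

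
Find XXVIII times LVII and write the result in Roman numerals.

XXVIII = 28
LVII = 57
28 × 57 = 1596

MDXCVI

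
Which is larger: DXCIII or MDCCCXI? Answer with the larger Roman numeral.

DXCIII = 593
MDCCCXI = 1811
1811 is larger

MDCCCXI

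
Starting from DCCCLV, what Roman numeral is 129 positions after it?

DCCCLV = 855
855 + 129 = 984

CMLXXXIV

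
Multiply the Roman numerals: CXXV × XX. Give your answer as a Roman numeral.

CXXV = 125
XX = 20
125 × 20 = 2500

MMD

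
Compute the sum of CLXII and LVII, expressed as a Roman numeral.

CLXII = 162
LVII = 57
162 + 57 = 219

CCXIX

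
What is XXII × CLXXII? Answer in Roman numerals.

XXII = 22
CLXXII = 172
22 × 172 = 3784

MMMDCCLXXXIV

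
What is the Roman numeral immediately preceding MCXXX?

MCXXX = 1130; previous is 1129

MCXXIX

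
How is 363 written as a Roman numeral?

Convert 363 to Roman numerals:
  363 contains 3×100 (CCC)
  63 contains 1×50 (L)
  13 contains 1×10 (X)
  3 contains 3×1 (III)

CCCLXIII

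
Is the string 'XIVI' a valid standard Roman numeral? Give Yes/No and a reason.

'XIVI': I cannot come right after the subtractive pair IV: once I is subtracted in IV, the next symbol must be smaller than I

No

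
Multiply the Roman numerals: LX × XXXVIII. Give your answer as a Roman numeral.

LX = 60
XXXVIII = 38
60 × 38 = 2280

MMCCLXXX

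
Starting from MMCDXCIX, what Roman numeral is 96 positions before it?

MMCDXCIX = 2499
2499 - 96 = 2403

MMCDIII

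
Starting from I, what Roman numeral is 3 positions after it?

I = 1
1 + 3 = 4

IV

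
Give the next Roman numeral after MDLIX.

MDLIX = 1559, so the next integer is 1559 + 1 = 1560

MDLX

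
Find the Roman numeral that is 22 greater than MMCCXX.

MMCCXX = 2220
2220 + 22 = 2242

MMCCXLII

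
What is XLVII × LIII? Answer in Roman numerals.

XLVII = 47
LIII = 53
47 × 53 = 2491

MMCDXCI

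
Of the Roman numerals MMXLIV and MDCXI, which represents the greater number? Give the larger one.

MMXLIV = 2044
MDCXI = 1611
2044 is larger

MMXLIV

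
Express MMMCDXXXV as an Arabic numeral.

MMMCDXXXV: M=1000, M=1000, M=1000, CD=400, X=10, X=10, X=10, V=5
1000 + 1000 + 1000 + 400 + 10 + 10 + 10 + 5 = 3435

3435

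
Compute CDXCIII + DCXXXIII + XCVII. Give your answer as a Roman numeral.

CDXCIII = 493, DCXXXIII = 633, XCVII = 97
493 + 633 = 1126
1126 + 97 = 1223

MCCXXIII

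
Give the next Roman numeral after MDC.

MDC = 1600; next is 1601

MDCI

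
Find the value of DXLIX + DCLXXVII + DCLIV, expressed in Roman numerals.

DXLIX = 549, DCLXXVII = 677, DCLIV = 654
549 + 677 = 1226
1226 + 654 = 1880

MDCCCLXXX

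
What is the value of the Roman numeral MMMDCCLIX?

MMMDCCLIX: M=1000, M=1000, M=1000, D=500, C=100, C=100, L=50, IX=9
1000 + 1000 + 1000 + 500 + 100 + 100 + 50 + 9 = 3759

3759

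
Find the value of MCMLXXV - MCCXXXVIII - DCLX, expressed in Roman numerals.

MCMLXXV = 1975, MCCXXXVIII = 1238, DCLX = 660
1975 - 1238 = 737
737 - 660 = 77

LXXVII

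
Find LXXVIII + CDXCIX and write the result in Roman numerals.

LXXVIII = 78
CDXCIX = 499
78 + 499 = 577

DLXXVII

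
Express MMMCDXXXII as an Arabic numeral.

MMMCDXXXII: M=1000, M=1000, M=1000, CD=400, X=10, X=10, X=10, I=1, I=1
1000 + 1000 + 1000 + 400 + 10 + 10 + 10 + 1 + 1 = 3432

3432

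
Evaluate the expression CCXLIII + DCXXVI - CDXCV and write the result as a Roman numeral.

CCXLIII = 243, DCXXVI = 626, CDXCV = 495
243 + 626 = 869
869 - 495 = 374

CCCLXXIV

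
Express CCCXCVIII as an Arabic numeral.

CCCXCVIII: C=100, C=100, C=100, XC=90, V=5, I=1, I=1, I=1
100 + 100 + 100 + 90 + 5 + 1 + 1 + 1 = 398

398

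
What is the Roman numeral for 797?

Convert 797 to Roman numerals:
  797 contains 1×500 (D)
  297 contains 2×100 (CC)
  97 contains 1×90 (XC)
  7 contains 1×5 (V)
  2 contains 2×1 (II)

DCCXCVII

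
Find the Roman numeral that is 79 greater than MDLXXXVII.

MDLXXXVII = 1587
1587 + 79 = 1666

MDCLXVI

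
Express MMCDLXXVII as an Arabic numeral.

MMCDLXXVII: M=1000, M=1000, CD=400, L=50, X=10, X=10, V=5, I=1, I=1
1000 + 1000 + 400 + 50 + 10 + 10 + 5 + 1 + 1 = 2477

2477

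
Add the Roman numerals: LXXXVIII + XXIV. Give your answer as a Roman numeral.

LXXXVIII = 88
XXIV = 24
88 + 24 = 112

CXII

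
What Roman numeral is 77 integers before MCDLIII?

MCDLIII = 1453
1453 - 77 = 1376

MCCCLXXVI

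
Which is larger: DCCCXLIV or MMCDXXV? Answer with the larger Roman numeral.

DCCCXLIV = 844
MMCDXXV = 2425
2425 is larger

MMCDXXV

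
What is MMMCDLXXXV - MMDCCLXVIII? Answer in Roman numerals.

MMMCDLXXXV = 3485
MMDCCLXVIII = 2768
3485 - 2768 = 717

DCCXVII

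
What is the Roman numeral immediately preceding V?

V = 5, so the previous integer is 5 - 1 = 4

IV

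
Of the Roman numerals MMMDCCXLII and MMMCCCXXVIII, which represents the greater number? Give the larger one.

MMMDCCXLII = 3742
MMMCCCXXVIII = 3328
3742 is larger

MMMDCCXLII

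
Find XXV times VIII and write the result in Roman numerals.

XXV = 25
VIII = 8
25 × 8 = 200

CC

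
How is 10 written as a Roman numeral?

Convert 10 to Roman numerals:
  10 contains 1×10 (X)

X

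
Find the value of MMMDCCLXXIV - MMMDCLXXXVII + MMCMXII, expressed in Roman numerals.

MMMDCCLXXIV = 3774, MMMDCLXXXVII = 3687, MMCMXII = 2912
3774 - 3687 = 87
87 + 2912 = 2999

MMCMXCIX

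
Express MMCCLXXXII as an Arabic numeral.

MMCCLXXXII: M=1000, M=1000, C=100, C=100, L=50, X=10, X=10, X=10, I=1, I=1
1000 + 1000 + 100 + 100 + 50 + 10 + 10 + 10 + 1 + 1 = 2282

2282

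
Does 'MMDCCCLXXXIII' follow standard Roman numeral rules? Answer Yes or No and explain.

'MMDCCCLXXXIII': Check the rules: uses only the symbols I, V, X, L, C, D, M; no symbol is repeated more than three times in a row; V, L and D each appear at most once; no smaller symbol precedes a larger one (values never increase from left to right). Value: M (1000) + M (1000) + D (500) + C (100) + C (100) + C (100) + L (50) + X (10) + X (10) + X (10) + I (1) + I (1) + I (1) = 2883. So it is a valid standard Roman numeral.

Yes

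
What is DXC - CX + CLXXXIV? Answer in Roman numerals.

DXC = 590, CX = 110, CLXXXIV = 184
590 - 110 = 480
480 + 184 = 664

DCLXIV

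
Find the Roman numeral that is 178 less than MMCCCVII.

MMCCCVII = 2307
2307 - 178 = 2129

MMCXXIX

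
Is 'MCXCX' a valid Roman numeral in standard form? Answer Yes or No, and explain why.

'MCXCX': X cannot come right after the subtractive pair XC: once X is subtracted in XC, the next symbol must be smaller than X

No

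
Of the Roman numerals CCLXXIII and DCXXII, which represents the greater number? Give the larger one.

CCLXXIII = 273
DCXXII = 622
622 is larger

DCXXII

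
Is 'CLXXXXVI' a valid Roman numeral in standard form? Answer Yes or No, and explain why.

'CLXXXXVI': More than 3 consecutive X's

No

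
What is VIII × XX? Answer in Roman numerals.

VIII = 8
XX = 20
8 × 20 = 160

CLX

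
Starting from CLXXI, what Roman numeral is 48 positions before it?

CLXXI = 171
171 - 48 = 123

CXXIII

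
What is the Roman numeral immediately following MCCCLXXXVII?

MCCCLXXXVII = 1387; next is 1388

MCCCLXXXVIII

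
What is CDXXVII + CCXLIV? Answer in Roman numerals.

CDXXVII = 427
CCXLIV = 244
427 + 244 = 671

DCLXXI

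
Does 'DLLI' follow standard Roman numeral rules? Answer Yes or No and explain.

'DLLI': L should not appear more than once

No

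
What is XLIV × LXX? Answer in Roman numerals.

XLIV = 44
LXX = 70
44 × 70 = 3080

MMMLXXX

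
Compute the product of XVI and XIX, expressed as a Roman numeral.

XVI = 16
XIX = 19
16 × 19 = 304

CCCIV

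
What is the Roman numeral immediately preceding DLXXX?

DLXXX = 580; previous is 579

DLXXIX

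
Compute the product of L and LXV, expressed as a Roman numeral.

L = 50
LXV = 65
50 × 65 = 3250

MMMCCL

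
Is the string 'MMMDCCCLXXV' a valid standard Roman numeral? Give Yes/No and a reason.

'MMMDCCCLXXV': Check the rules: uses only the symbols I, V, X, L, C, D, M; no symbol is repeated more than three times in a row; V, L and D each appear at most once; no smaller symbol precedes a larger one (values never increase from left to right). Value: M (1000) + M (1000) + M (1000) + D (500) + C (100) + C (100) + C (100) + L (50) + X (10) + X (10) + V (5) = 3875. So it is a valid standard Roman numeral.

Yes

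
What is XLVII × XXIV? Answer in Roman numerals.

XLVII = 47
XXIV = 24
47 × 24 = 1128

MCXXVIII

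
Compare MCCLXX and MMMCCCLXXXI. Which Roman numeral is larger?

MCCLXX = 1270
MMMCCCLXXXI = 3381
3381 is larger

MMMCCCLXXXI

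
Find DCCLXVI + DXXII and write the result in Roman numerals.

DCCLXVI = 766
DXXII = 522
766 + 522 = 1288

MCCLXXXVIII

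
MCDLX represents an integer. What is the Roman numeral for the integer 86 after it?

MCDLX = 1460
1460 + 86 = 1546

MDXLVI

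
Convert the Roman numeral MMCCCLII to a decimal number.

MMCCCLII: M=1000, M=1000, C=100, C=100, C=100, L=50, I=1, I=1
1000 + 1000 + 100 + 100 + 100 + 50 + 1 + 1 = 2352

2352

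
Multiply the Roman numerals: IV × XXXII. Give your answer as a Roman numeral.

IV = 4
XXXII = 32
4 × 32 = 128

CXXVIII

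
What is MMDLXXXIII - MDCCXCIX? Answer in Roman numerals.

MMDLXXXIII = 2583
MDCCXCIX = 1799
2583 - 1799 = 784

DCCLXXXIV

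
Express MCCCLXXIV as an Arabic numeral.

MCCCLXXIV: M=1000, C=100, C=100, C=100, L=50, X=10, X=10, IV=4
1000 + 100 + 100 + 100 + 50 + 10 + 10 + 4 = 1374

1374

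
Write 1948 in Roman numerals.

Convert 1948 to Roman numerals:
  1948 contains 1×1000 (M)
  948 contains 1×900 (CM)
  48 contains 1×40 (XL)
  8 contains 1×5 (V)
  3 contains 3×1 (III)

MCMXLVIII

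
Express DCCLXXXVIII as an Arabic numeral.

DCCLXXXVIII: D=500, C=100, C=100, L=50, X=10, X=10, X=10, V=5, I=1, I=1, I=1
500 + 100 + 100 + 50 + 10 + 10 + 10 + 5 + 1 + 1 + 1 = 788

788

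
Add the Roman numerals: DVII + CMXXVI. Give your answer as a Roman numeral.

DVII = 507
CMXXVI = 926
507 + 926 = 1433

MCDXXXIII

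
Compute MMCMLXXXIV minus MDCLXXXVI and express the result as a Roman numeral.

MMCMLXXXIV = 2984
MDCLXXXVI = 1686
2984 - 1686 = 1298

MCCXCVIII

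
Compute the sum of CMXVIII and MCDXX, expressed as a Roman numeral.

CMXVIII = 918
MCDXX = 1420
918 + 1420 = 2338

MMCCCXXXVIII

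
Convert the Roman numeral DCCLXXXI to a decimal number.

DCCLXXXI: D=500, C=100, C=100, L=50, X=10, X=10, X=10, I=1
500 + 100 + 100 + 50 + 10 + 10 + 10 + 1 = 781

781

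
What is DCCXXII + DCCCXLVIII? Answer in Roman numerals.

DCCXXII = 722
DCCCXLVIII = 848
722 + 848 = 1570

MDLXX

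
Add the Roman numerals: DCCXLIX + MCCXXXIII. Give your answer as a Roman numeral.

DCCXLIX = 749
MCCXXXIII = 1233
749 + 1233 = 1982

MCMLXXXII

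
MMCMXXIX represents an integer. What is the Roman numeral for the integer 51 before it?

MMCMXXIX = 2929
2929 - 51 = 2878

MMDCCCLXXVIII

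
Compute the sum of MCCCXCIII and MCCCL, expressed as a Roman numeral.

MCCCXCIII = 1393
MCCCL = 1350
1393 + 1350 = 2743

MMDCCXLIII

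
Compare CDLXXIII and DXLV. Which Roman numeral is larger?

CDLXXIII = 473
DXLV = 545
545 is larger

DXLV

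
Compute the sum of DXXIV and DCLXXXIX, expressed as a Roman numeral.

DXXIV = 524
DCLXXXIX = 689
524 + 689 = 1213

MCCXIII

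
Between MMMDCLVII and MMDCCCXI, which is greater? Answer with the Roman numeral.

MMMDCLVII = 3657
MMDCCCXI = 2811
3657 is larger

MMMDCLVII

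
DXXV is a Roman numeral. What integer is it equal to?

DXXV: D=500, X=10, X=10, V=5
500 + 10 + 10 + 5 = 525

525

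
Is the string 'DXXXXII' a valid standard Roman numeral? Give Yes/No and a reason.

'DXXXXII': More than 3 consecutive X's

No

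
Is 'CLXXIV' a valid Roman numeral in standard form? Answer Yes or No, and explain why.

'CLXXIV': Check the rules: uses only the symbols I, V, X, L, C, D, M; no symbol is repeated more than three times in a row; V, L and D each appear at most once; the only place a smaller symbol precedes a larger one is the allowed subtractive pair IV, the symbol right after such a pair (if any) is smaller than the pair's first symbol, and otherwise the values never increase from left to right. Value: C (100) + L (50) + X (10) + X (10) + IV (4) = 174. So it is a valid standard Roman numeral.

Yes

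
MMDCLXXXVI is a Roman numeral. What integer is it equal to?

MMDCLXXXVI: M=1000, M=1000, D=500, C=100, L=50, X=10, X=10, X=10, V=5, I=1
1000 + 1000 + 500 + 100 + 50 + 10 + 10 + 10 + 5 + 1 = 2686

2686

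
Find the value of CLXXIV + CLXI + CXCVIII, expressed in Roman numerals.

CLXXIV = 174, CLXI = 161, CXCVIII = 198
174 + 161 = 335
335 + 198 = 533

DXXXIII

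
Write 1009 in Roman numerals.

Convert 1009 to Roman numerals:
  1009 contains 1×1000 (M)
  9 contains 1×9 (IX)

MIX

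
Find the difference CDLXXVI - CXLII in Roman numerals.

CDLXXVI = 476
CXLII = 142
476 - 142 = 334

CCCXXXIV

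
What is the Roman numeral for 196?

Convert 196 to Roman numerals:
  196 contains 1×100 (C)
  96 contains 1×90 (XC)
  6 contains 1×5 (V)
  1 contains 1×1 (I)

CXCVI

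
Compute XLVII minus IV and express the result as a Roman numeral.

XLVII = 47
IV = 4
47 - 4 = 43

XLIII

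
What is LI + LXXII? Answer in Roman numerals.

LI = 51
LXXII = 72
51 + 72 = 123

CXXIII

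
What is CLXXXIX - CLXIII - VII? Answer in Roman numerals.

CLXXXIX = 189, CLXIII = 163, VII = 7
189 - 163 = 26
26 - 7 = 19

XIX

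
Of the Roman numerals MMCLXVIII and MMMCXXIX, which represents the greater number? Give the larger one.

MMCLXVIII = 2168
MMMCXXIX = 3129
3129 is larger

MMMCXXIX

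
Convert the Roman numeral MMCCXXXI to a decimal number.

MMCCXXXI: M=1000, M=1000, C=100, C=100, X=10, X=10, X=10, I=1
1000 + 1000 + 100 + 100 + 10 + 10 + 10 + 1 = 2231

2231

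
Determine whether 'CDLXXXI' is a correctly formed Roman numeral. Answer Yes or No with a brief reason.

'CDLXXXI': Check the rules: uses only the symbols I, V, X, L, C, D, M; no symbol is repeated more than three times in a row; V, L and D each appear at most once; the only place a smaller symbol precedes a larger one is the allowed subtractive pair CD, the symbol right after such a pair (if any) is smaller than the pair's first symbol, and otherwise the values never increase from left to right. Value: CD (400) + L (50) + X (10) + X (10) + X (10) + I (1) = 481. So it is a valid standard Roman numeral.

Yes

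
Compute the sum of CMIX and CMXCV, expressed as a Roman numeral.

CMIX = 909
CMXCV = 995
909 + 995 = 1904

MCMIV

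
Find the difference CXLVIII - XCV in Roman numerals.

CXLVIII = 148
XCV = 95
148 - 95 = 53

LIII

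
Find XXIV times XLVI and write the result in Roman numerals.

XXIV = 24
XLVI = 46
24 × 46 = 1104

MCIV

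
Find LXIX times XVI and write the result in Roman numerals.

LXIX = 69
XVI = 16
69 × 16 = 1104

MCIV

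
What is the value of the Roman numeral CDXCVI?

CDXCVI: CD=400, XC=90, V=5, I=1
400 + 90 + 5 + 1 = 496

496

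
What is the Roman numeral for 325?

Convert 325 to Roman numerals:
  325 contains 3×100 (CCC)
  25 contains 2×10 (XX)
  5 contains 1×5 (V)

CCCXXV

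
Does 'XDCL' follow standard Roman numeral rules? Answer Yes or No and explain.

'XDCL': Invalid subtractive combination: XD

No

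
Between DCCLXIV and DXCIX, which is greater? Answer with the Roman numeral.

DCCLXIV = 764
DXCIX = 599
764 is larger

DCCLXIV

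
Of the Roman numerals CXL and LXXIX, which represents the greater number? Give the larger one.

CXL = 140
LXXIX = 79
140 is larger

CXL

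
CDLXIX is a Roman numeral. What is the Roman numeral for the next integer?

CDLXIX = 469, so the next integer is 469 + 1 = 470

CDLXX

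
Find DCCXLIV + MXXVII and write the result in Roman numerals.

DCCXLIV = 744
MXXVII = 1027
744 + 1027 = 1771

MDCCLXXI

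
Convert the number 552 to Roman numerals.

Convert 552 to Roman numerals:
  552 contains 1×500 (D)
  52 contains 1×50 (L)
  2 contains 2×1 (II)

DLII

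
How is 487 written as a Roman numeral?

Convert 487 to Roman numerals:
  487 contains 1×400 (CD)
  87 contains 1×50 (L)
  37 contains 3×10 (XXX)
  7 contains 1×5 (V)
  2 contains 2×1 (II)

CDLXXXVII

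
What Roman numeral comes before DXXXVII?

DXXXVII = 537; previous is 536

DXXXVI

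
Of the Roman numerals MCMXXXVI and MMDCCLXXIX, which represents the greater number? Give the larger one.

MCMXXXVI = 1936
MMDCCLXXIX = 2779
2779 is larger

MMDCCLXXIX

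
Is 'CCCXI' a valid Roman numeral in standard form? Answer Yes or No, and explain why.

'CCCXI': Check the rules: uses only the symbols I, V, X, L, C, D, M; no symbol is repeated more than three times in a row; V, L and D each appear at most once; no smaller symbol precedes a larger one (values never increase from left to right). Value: C (100) + C (100) + C (100) + X (10) + I (1) = 311. So it is a valid standard Roman numeral.

Yes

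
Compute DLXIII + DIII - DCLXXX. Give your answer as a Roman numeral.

DLXIII = 563, DIII = 503, DCLXXX = 680
563 + 503 = 1066
1066 - 680 = 386

CCCLXXXVI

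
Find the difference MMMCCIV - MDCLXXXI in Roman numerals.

MMMCCIV = 3204
MDCLXXXI = 1681
3204 - 1681 = 1523

MDXXIII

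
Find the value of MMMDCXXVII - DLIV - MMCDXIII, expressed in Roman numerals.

MMMDCXXVII = 3627, DLIV = 554, MMCDXIII = 2413
3627 - 554 = 3073
3073 - 2413 = 660

DCLX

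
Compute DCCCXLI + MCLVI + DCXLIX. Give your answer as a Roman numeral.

DCCCXLI = 841, MCLVI = 1156, DCXLIX = 649
841 + 1156 = 1997
1997 + 649 = 2646

MMDCXLVI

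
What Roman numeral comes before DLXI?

DLXI = 561, so the previous integer is 561 - 1 = 560

DLX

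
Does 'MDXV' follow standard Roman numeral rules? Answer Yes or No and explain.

'MDXV': Check the rules: uses only the symbols I, V, X, L, C, D, M; no symbol is repeated more than three times in a row; V, L and D each appear at most once; no smaller symbol precedes a larger one (values never increase from left to right). Value: M (1000) + D (500) + X (10) + V (5) = 1515. So it is a valid standard Roman numeral.

Yes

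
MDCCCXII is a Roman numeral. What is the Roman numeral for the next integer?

MDCCCXII = 1812, so the next integer is 1812 + 1 = 1813

MDCCCXIII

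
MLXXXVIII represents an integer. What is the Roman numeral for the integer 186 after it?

MLXXXVIII = 1088
1088 + 186 = 1274

MCCLXXIV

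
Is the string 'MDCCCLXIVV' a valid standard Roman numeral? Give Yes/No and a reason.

'MDCCCLXIVV': V should not appear more than once

No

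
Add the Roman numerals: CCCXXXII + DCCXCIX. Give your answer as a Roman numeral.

CCCXXXII = 332
DCCXCIX = 799
332 + 799 = 1131

MCXXXI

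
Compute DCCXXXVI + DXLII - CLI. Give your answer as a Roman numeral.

DCCXXXVI = 736, DXLII = 542, CLI = 151
736 + 542 = 1278
1278 - 151 = 1127

MCXXVII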